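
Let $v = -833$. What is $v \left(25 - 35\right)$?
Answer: $8330$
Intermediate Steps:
$v \left(25 - 35\right) = - 833 \left(25 - 35\right) = \left(-833\right) \left(-10\right) = 8330$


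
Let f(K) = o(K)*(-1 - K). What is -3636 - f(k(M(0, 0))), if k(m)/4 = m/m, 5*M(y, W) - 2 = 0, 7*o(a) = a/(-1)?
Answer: -25472/7 ≈ -3638.9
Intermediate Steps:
o(a) = -a/7 (o(a) = (a/(-1))/7 = (a*(-1))/7 = (-a)/7 = -a/7)
M(y, W) = ⅖ (M(y, W) = ⅖ + (⅕)*0 = ⅖ + 0 = ⅖)
k(m) = 4 (k(m) = 4*(m/m) = 4*1 = 4)
f(K) = -K*(-1 - K)/7 (f(K) = (-K/7)*(-1 - K) = -K*(-1 - K)/7)
-3636 - f(k(M(0, 0))) = -3636 - 4*(1 + 4)/7 = -3636 - 4*5/7 = -3636 - 1*20/7 = -3636 - 20/7 = -25472/7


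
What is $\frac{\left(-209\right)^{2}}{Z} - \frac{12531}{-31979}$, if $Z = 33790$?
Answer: $\frac{1820297189}{1080570410} \approx 1.6846$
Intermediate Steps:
$\frac{\left(-209\right)^{2}}{Z} - \frac{12531}{-31979} = \frac{\left(-209\right)^{2}}{33790} - \frac{12531}{-31979} = 43681 \cdot \frac{1}{33790} - - \frac{12531}{31979} = \frac{43681}{33790} + \frac{12531}{31979} = \frac{1820297189}{1080570410}$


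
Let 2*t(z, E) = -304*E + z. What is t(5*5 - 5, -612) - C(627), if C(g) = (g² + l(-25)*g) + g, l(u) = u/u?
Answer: -301349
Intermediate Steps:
l(u) = 1
t(z, E) = z/2 - 152*E (t(z, E) = (-304*E + z)/2 = (z - 304*E)/2 = z/2 - 152*E)
C(g) = g² + 2*g (C(g) = (g² + 1*g) + g = (g² + g) + g = (g + g²) + g = g² + 2*g)
t(5*5 - 5, -612) - C(627) = ((5*5 - 5)/2 - 152*(-612)) - 627*(2 + 627) = ((25 - 5)/2 + 93024) - 627*629 = ((½)*20 + 93024) - 1*394383 = (10 + 93024) - 394383 = 93034 - 394383 = -301349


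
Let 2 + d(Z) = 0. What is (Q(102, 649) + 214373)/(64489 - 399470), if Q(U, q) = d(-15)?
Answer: -214371/334981 ≈ -0.63995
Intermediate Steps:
d(Z) = -2 (d(Z) = -2 + 0 = -2)
Q(U, q) = -2
(Q(102, 649) + 214373)/(64489 - 399470) = (-2 + 214373)/(64489 - 399470) = 214371/(-334981) = 214371*(-1/334981) = -214371/334981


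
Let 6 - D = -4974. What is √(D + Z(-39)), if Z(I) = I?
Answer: 9*√61 ≈ 70.292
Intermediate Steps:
D = 4980 (D = 6 - 1*(-4974) = 6 + 4974 = 4980)
√(D + Z(-39)) = √(4980 - 39) = √4941 = 9*√61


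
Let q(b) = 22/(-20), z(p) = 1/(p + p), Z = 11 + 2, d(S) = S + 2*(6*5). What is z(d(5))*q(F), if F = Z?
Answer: -11/1300 ≈ -0.0084615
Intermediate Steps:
d(S) = 60 + S (d(S) = S + 2*30 = S + 60 = 60 + S)
Z = 13
z(p) = 1/(2*p)
F = 13
q(b) = -11/10 (q(b) = 22*(-1/20) = -11/10)
z(d(5))*q(F) = (1/(2*(60 + 5)))*(-11/10) = ((½)/65)*(-11/10) = ((½)*(1/65))*(-11/10) = (1/130)*(-11/10) = -11/1300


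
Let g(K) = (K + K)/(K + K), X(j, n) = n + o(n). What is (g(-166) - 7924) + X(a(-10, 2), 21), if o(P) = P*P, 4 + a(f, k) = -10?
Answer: -7461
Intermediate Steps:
a(f, k) = -14 (a(f, k) = -4 - 10 = -14)
o(P) = P**2
X(j, n) = n + n**2
g(K) = 1 (g(K) = (2*K)/((2*K)) = (2*K)*(1/(2*K)) = 1)
(g(-166) - 7924) + X(a(-10, 2), 21) = (1 - 7924) + 21*(1 + 21) = -7923 + 21*22 = -7923 + 462 = -7461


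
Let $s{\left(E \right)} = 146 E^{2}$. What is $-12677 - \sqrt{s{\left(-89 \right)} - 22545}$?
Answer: $-12677 - \sqrt{1133921} \approx -13742.0$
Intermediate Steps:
$-12677 - \sqrt{s{\left(-89 \right)} - 22545} = -12677 - \sqrt{146 \left(-89\right)^{2} - 22545} = -12677 - \sqrt{146 \cdot 7921 - 22545} = -12677 - \sqrt{1156466 - 22545} = -12677 - \sqrt{1133921}$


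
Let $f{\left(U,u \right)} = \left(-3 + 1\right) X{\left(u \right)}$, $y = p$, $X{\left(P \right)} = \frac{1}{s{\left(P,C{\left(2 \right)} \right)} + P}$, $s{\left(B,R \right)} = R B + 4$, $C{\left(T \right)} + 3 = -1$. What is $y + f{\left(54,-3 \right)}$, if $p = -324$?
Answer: $- \frac{4214}{13} \approx -324.15$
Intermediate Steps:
$C{\left(T \right)} = -4$ ($C{\left(T \right)} = -3 - 1 = -4$)
$s{\left(B,R \right)} = 4 + B R$ ($s{\left(B,R \right)} = B R + 4 = 4 + B R$)
$X{\left(P \right)} = \frac{1}{4 - 3 P}$ ($X{\left(P \right)} = \frac{1}{\left(4 + P \left(-4\right)\right) + P} = \frac{1}{\left(4 - 4 P\right) + P} = \frac{1}{4 - 3 P}$)
$y = -324$
$f{\left(U,u \right)} = - \frac{2}{4 - 3 u}$ ($f{\left(U,u \right)} = \frac{-3 + 1}{4 - 3 u} = - \frac{2}{4 - 3 u}$)
$y + f{\left(54,-3 \right)} = -324 + \frac{2}{-4 + 3 \left(-3\right)} = -324 + \frac{2}{-4 - 9} = -324 + \frac{2}{-13} = -324 + 2 \left(- \frac{1}{13}\right) = -324 - \frac{2}{13} = - \frac{4214}{13}$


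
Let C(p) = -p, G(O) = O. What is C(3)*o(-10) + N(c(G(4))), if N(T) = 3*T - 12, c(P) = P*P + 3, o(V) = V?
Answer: 75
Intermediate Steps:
c(P) = 3 + P**2 (c(P) = P**2 + 3 = 3 + P**2)
N(T) = -12 + 3*T
C(3)*o(-10) + N(c(G(4))) = -1*3*(-10) + (-12 + 3*(3 + 4**2)) = -3*(-10) + (-12 + 3*(3 + 16)) = 30 + (-12 + 3*19) = 30 + (-12 + 57) = 30 + 45 = 75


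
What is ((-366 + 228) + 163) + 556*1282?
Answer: 712817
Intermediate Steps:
((-366 + 228) + 163) + 556*1282 = (-138 + 163) + 712792 = 25 + 712792 = 712817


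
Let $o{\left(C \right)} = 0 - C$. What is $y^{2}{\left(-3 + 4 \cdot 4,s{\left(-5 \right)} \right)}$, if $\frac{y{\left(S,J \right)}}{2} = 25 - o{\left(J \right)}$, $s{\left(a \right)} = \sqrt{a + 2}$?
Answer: $2488 + 200 i \sqrt{3} \approx 2488.0 + 346.41 i$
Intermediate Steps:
$s{\left(a \right)} = \sqrt{2 + a}$
$o{\left(C \right)} = - C$
$y{\left(S,J \right)} = 50 + 2 J$ ($y{\left(S,J \right)} = 2 \left(25 - - J\right) = 2 \left(25 + J\right) = 50 + 2 J$)
$y^{2}{\left(-3 + 4 \cdot 4,s{\left(-5 \right)} \right)} = \left(50 + 2 \sqrt{2 - 5}\right)^{2} = \left(50 + 2 \sqrt{-3}\right)^{2} = \left(50 + 2 i \sqrt{3}\right)^{2}$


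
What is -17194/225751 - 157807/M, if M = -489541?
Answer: 2092916931/8501105407 ≈ 0.24619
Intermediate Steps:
-17194/225751 - 157807/M = -17194/225751 - 157807/(-489541) = -17194*1/225751 - 157807*(-1/489541) = -17194/225751 + 12139/37657 = 2092916931/8501105407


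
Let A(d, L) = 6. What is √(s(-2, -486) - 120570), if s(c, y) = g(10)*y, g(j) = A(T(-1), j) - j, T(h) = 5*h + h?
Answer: I*√118626 ≈ 344.42*I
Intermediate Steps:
T(h) = 6*h
g(j) = 6 - j
s(c, y) = -4*y (s(c, y) = (6 - 1*10)*y = (6 - 10)*y = -4*y)
√(s(-2, -486) - 120570) = √(-4*(-486) - 120570) = √(1944 - 120570) = √(-118626) = I*√118626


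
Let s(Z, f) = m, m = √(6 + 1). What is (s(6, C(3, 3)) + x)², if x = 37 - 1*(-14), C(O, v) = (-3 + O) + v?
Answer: (51 + √7)² ≈ 2877.9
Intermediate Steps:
C(O, v) = -3 + O + v
m = √7 ≈ 2.6458
s(Z, f) = √7
x = 51 (x = 37 + 14 = 51)
(s(6, C(3, 3)) + x)² = (√7 + 51)² = (51 + √7)²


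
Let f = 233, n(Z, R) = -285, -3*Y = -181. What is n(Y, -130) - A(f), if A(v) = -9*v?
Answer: 1812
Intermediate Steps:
Y = 181/3 (Y = -⅓*(-181) = 181/3 ≈ 60.333)
n(Y, -130) - A(f) = -285 - (-9)*233 = -285 - 1*(-2097) = -285 + 2097 = 1812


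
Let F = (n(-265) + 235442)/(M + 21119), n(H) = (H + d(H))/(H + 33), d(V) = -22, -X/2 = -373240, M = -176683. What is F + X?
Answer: 26941041592209/36090848 ≈ 7.4648e+5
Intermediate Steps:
X = 746480 (X = -2*(-373240) = 746480)
n(H) = (-22 + H)/(33 + H) (n(H) = (H - 22)/(H + 33) = (-22 + H)/(33 + H))
F = -54622831/36090848 (F = ((-22 - 265)/(33 - 265) + 235442)/(-176683 + 21119) = (-287/(-232) + 235442)/(-155564) = (-1/232*(-287) + 235442)*(-1/155564) = (287/232 + 235442)*(-1/155564) = (54622831/232)*(-1/155564) = -54622831/36090848 ≈ -1.5135)
F + X = -54622831/36090848 + 746480 = 26941041592209/36090848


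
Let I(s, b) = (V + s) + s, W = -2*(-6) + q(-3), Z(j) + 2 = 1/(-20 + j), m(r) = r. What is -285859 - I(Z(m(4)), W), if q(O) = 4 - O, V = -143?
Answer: -2285695/8 ≈ -2.8571e+5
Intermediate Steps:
Z(j) = -2 + 1/(-20 + j)
W = 19 (W = -2*(-6) + (4 - 1*(-3)) = 12 + (4 + 3) = 12 + 7 = 19)
I(s, b) = -143 + 2*s (I(s, b) = (-143 + s) + s = -143 + 2*s)
-285859 - I(Z(m(4)), W) = -285859 - (-143 + 2*((41 - 2*4)/(-20 + 4))) = -285859 - (-143 + 2*((41 - 8)/(-16))) = -285859 - (-143 + 2*(-1/16*33)) = -285859 - (-143 + 2*(-33/16)) = -285859 - (-143 - 33/8) = -285859 - 1*(-1177/8) = -285859 + 1177/8 = -2285695/8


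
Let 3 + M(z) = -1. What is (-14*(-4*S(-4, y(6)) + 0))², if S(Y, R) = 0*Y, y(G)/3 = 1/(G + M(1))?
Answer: 0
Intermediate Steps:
M(z) = -4 (M(z) = -3 - 1 = -4)
y(G) = 3/(-4 + G) (y(G) = 3/(G - 4) = 3/(-4 + G))
S(Y, R) = 0
(-14*(-4*S(-4, y(6)) + 0))² = (-14*(-4*0 + 0))² = (-14*(0 + 0))² = (-14*0)² = 0² = 0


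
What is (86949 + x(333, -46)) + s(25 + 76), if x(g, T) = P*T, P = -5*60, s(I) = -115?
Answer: 100634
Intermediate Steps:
P = -300
x(g, T) = -300*T
(86949 + x(333, -46)) + s(25 + 76) = (86949 - 300*(-46)) - 115 = (86949 + 13800) - 115 = 100749 - 115 = 100634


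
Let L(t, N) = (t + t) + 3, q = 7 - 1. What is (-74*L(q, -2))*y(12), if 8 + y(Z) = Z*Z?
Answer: -150960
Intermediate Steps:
q = 6
y(Z) = -8 + Z² (y(Z) = -8 + Z*Z = -8 + Z²)
L(t, N) = 3 + 2*t (L(t, N) = 2*t + 3 = 3 + 2*t)
(-74*L(q, -2))*y(12) = (-74*(3 + 2*6))*(-8 + 12²) = (-74*(3 + 12))*(-8 + 144) = -74*15*136 = -1110*136 = -150960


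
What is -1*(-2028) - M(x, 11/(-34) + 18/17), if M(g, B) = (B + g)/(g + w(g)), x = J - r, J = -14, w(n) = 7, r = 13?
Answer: 1378147/680 ≈ 2026.7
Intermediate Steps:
x = -27 (x = -14 - 1*13 = -14 - 13 = -27)
M(g, B) = (B + g)/(7 + g) (M(g, B) = (B + g)/(g + 7) = (B + g)/(7 + g))
-1*(-2028) - M(x, 11/(-34) + 18/17) = -1*(-2028) - ((11/(-34) + 18/17) - 27)/(7 - 27) = 2028 - ((11*(-1/34) + 18*(1/17)) - 27)/(-20) = 2028 - (-1)*((-11/34 + 18/17) - 27)/20 = 2028 - (-1)*(25/34 - 27)/20 = 2028 - (-1)*(-893)/(20*34) = 2028 - 1*893/680 = 2028 - 893/680 = 1378147/680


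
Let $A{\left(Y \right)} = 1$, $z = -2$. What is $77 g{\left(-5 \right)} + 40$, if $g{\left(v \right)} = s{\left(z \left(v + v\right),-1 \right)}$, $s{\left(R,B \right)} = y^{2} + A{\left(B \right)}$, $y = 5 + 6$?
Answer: $9434$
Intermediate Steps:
$y = 11$
$s{\left(R,B \right)} = 122$ ($s{\left(R,B \right)} = 11^{2} + 1 = 121 + 1 = 122$)
$g{\left(v \right)} = 122$
$77 g{\left(-5 \right)} + 40 = 77 \cdot 122 + 40 = 9394 + 40 = 9434$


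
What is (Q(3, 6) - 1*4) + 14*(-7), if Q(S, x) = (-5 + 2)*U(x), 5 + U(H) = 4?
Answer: -99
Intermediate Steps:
U(H) = -1 (U(H) = -5 + 4 = -1)
Q(S, x) = 3 (Q(S, x) = (-5 + 2)*(-1) = -3*(-1) = 3)
(Q(3, 6) - 1*4) + 14*(-7) = (3 - 1*4) + 14*(-7) = (3 - 4) - 98 = -1 - 98 = -99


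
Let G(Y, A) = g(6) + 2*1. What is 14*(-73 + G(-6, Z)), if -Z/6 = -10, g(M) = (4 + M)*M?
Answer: -154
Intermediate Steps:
g(M) = M*(4 + M)
Z = 60 (Z = -6*(-10) = 60)
G(Y, A) = 62 (G(Y, A) = 6*(4 + 6) + 2*1 = 6*10 + 2 = 60 + 2 = 62)
14*(-73 + G(-6, Z)) = 14*(-73 + 62) = 14*(-11) = -154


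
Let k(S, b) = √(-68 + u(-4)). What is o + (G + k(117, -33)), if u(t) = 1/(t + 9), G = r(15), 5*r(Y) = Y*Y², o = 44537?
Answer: 45212 + I*√1695/5 ≈ 45212.0 + 8.2341*I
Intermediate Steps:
r(Y) = Y³/5 (r(Y) = (Y*Y²)/5 = Y³/5)
G = 675 (G = (⅕)*15³ = (⅕)*3375 = 675)
u(t) = 1/(9 + t)
k(S, b) = I*√1695/5 (k(S, b) = √(-68 + 1/(9 - 4)) = √(-68 + 1/5) = √(-68 + ⅕) = √(-339/5) = I*√1695/5)
o + (G + k(117, -33)) = 44537 + (675 + I*√1695/5) = 45212 + I*√1695/5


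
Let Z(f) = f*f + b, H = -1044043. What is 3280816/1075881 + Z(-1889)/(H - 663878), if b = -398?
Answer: 588237992791/612506584467 ≈ 0.96038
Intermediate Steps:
Z(f) = -398 + f² (Z(f) = f*f - 398 = f² - 398 = -398 + f²)
3280816/1075881 + Z(-1889)/(H - 663878) = 3280816/1075881 + (-398 + (-1889)²)/(-1044043 - 663878) = 3280816*(1/1075881) + (-398 + 3568321)/(-1707921) = 3280816/1075881 + 3567923*(-1/1707921) = 3280816/1075881 - 3567923/1707921 = 588237992791/612506584467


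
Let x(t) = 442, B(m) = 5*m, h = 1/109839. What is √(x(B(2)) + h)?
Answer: √5332555926921/109839 ≈ 21.024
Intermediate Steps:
h = 1/109839 ≈ 9.1042e-6
√(x(B(2)) + h) = √(442 + 1/109839) = √(48548839/109839) = √5332555926921/109839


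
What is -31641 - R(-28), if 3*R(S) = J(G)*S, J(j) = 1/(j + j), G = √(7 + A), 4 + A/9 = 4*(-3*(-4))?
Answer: -31641 + 14*√403/1209 ≈ -31641.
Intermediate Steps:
A = 396 (A = -36 + 9*(4*(-3*(-4))) = -36 + 9*(4*12) = -36 + 9*48 = -36 + 432 = 396)
G = √403 (G = √(7 + 396) = √403 ≈ 20.075)
J(j) = 1/(2*j)
R(S) = S*√403/2418 (R(S) = ((1/(2*(√403)))*S)/3 = (((√403/403)/2)*S)/3 = ((√403/806)*S)/3 = (S*√403/806)/3 = S*√403/2418)
-31641 - R(-28) = -31641 - (-28)*√403/2418 = -31641 - (-14)*√403/1209 = -31641 + 14*√403/1209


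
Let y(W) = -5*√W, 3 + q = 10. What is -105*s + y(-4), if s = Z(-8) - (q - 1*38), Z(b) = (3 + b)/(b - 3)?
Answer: -36330/11 - 10*I ≈ -3302.7 - 10.0*I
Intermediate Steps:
q = 7 (q = -3 + 10 = 7)
Z(b) = (3 + b)/(-3 + b)
s = 346/11 (s = (3 - 8)/(-3 - 8) - (7 - 1*38) = -5/(-11) - (7 - 38) = -1/11*(-5) - 1*(-31) = 5/11 + 31 = 346/11 ≈ 31.455)
-105*s + y(-4) = -105*346/11 - 10*I = -36330/11 - 10*I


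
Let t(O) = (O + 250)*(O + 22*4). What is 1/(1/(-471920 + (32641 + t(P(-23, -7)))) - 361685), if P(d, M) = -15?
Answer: -422124/152675918941 ≈ -2.7648e-6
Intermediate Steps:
t(O) = (88 + O)*(250 + O) (t(O) = (250 + O)*(O + 88) = (250 + O)*(88 + O) = (88 + O)*(250 + O))
1/(1/(-471920 + (32641 + t(P(-23, -7)))) - 361685) = 1/(1/(-471920 + (32641 + (22000 + (-15)² + 338*(-15)))) - 361685) = 1/(1/(-471920 + (32641 + (22000 + 225 - 5070))) - 361685) = 1/(1/(-471920 + (32641 + 17155)) - 361685) = 1/(1/(-471920 + 49796) - 361685) = 1/(1/(-422124) - 361685) = 1/(-1/422124 - 361685) = 1/(-152675918941/422124) = -422124/152675918941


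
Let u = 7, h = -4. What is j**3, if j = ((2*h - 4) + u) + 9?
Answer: 64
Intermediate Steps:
j = 4 (j = ((2*(-4) - 4) + 7) + 9 = ((-8 - 4) + 7) + 9 = (-12 + 7) + 9 = -5 + 9 = 4)
j**3 = 4**3 = 64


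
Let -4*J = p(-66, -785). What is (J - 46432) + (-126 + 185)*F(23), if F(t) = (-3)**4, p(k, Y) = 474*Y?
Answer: 102739/2 ≈ 51370.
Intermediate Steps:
F(t) = 81
J = 186045/2 (J = -237*(-785)/2 = -1/4*(-372090) = 186045/2 ≈ 93023.)
(J - 46432) + (-126 + 185)*F(23) = (186045/2 - 46432) + (-126 + 185)*81 = 93181/2 + 59*81 = 93181/2 + 4779 = 102739/2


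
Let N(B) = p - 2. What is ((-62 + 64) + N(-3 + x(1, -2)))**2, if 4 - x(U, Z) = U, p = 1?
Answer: 1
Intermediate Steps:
x(U, Z) = 4 - U
N(B) = -1 (N(B) = 1 - 2 = -1)
((-62 + 64) + N(-3 + x(1, -2)))**2 = ((-62 + 64) - 1)**2 = (2 - 1)**2 = 1**2 = 1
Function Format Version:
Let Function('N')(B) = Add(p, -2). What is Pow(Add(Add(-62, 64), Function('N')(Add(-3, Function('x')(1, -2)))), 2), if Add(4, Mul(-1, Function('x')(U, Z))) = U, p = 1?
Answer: 1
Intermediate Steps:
Function('x')(U, Z) = Add(4, Mul(-1, U))
Function('N')(B) = -1 (Function('N')(B) = Add(1, -2) = -1)
Pow(Add(Add(-62, 64), Function('N')(Add(-3, Function('x')(1, -2)))), 2) = Pow(Add(Add(-62, 64), -1), 2) = Pow(Add(2, -1), 2) = Pow(1, 2) = 1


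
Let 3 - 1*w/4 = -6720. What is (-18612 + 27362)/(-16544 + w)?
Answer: 4375/5174 ≈ 0.84557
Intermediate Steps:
w = 26892 (w = 12 - 4*(-6720) = 12 + 26880 = 26892)
(-18612 + 27362)/(-16544 + w) = (-18612 + 27362)/(-16544 + 26892) = 8750/10348 = 8750*(1/10348) = 4375/5174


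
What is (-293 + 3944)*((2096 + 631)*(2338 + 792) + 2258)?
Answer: 31171390968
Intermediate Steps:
(-293 + 3944)*((2096 + 631)*(2338 + 792) + 2258) = 3651*(2727*3130 + 2258) = 3651*(8535510 + 2258) = 3651*8537768 = 31171390968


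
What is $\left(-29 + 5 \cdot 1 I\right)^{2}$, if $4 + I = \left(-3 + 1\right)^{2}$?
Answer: $841$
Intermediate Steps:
$I = 0$ ($I = -4 + \left(-3 + 1\right)^{2} = -4 + \left(-2\right)^{2} = -4 + 4 = 0$)
$\left(-29 + 5 \cdot 1 I\right)^{2} = \left(-29 + 5 \cdot 1 \cdot 0\right)^{2} = \left(-29 + 5 \cdot 0\right)^{2} = \left(-29 + 0\right)^{2} = \left(-29\right)^{2} = 841$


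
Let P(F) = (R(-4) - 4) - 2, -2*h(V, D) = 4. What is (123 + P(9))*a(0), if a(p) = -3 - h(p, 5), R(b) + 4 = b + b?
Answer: -105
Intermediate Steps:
R(b) = -4 + 2*b (R(b) = -4 + (b + b) = -4 + 2*b)
h(V, D) = -2 (h(V, D) = -1/2*4 = -2)
P(F) = -18 (P(F) = ((-4 + 2*(-4)) - 4) - 2 = ((-4 - 8) - 4) - 2 = (-12 - 4) - 2 = -16 - 2 = -18)
a(p) = -1 (a(p) = -3 - 1*(-2) = -3 + 2 = -1)
(123 + P(9))*a(0) = (123 - 18)*(-1) = 105*(-1) = -105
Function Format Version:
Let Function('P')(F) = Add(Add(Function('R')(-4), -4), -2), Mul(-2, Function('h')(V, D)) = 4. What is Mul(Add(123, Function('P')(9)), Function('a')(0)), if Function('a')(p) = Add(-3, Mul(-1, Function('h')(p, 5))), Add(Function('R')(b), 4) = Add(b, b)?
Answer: -105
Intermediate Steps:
Function('R')(b) = Add(-4, Mul(2, b)) (Function('R')(b) = Add(-4, Add(b, b)) = Add(-4, Mul(2, b)))
Function('h')(V, D) = -2 (Function('h')(V, D) = Mul(Rational(-1, 2), 4) = -2)
Function('P')(F) = -18 (Function('P')(F) = Add(Add(Add(-4, Mul(2, -4)), -4), -2) = Add(Add(Add(-4, -8), -4), -2) = Add(Add(-12, -4), -2) = Add(-16, -2) = -18)
Function('a')(p) = -1 (Function('a')(p) = Add(-3, Mul(-1, -2)) = Add(-3, 2) = -1)
Mul(Add(123, Function('P')(9)), Function('a')(0)) = Mul(Add(123, -18), -1) = Mul(105, -1) = -105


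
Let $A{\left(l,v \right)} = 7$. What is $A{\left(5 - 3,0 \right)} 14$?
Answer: $98$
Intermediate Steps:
$A{\left(5 - 3,0 \right)} 14 = 7 \cdot 14 = 98$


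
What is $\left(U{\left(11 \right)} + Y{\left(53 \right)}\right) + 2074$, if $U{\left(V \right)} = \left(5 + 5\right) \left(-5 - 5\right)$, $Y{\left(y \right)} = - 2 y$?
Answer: $1868$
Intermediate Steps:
$U{\left(V \right)} = -100$ ($U{\left(V \right)} = 10 \left(-5 - 5\right) = 10 \left(-10\right) = -100$)
$\left(U{\left(11 \right)} + Y{\left(53 \right)}\right) + 2074 = \left(-100 - 106\right) + 2074 = -206 + 2074 = 1868$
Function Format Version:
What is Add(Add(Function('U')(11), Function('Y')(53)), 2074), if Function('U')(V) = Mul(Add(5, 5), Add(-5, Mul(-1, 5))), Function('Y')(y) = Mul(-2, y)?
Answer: 1868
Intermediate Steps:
Function('U')(V) = -100 (Function('U')(V) = Mul(10, Add(-5, -5)) = Mul(10, -10) = -100)
Add(Add(Function('U')(11), Function('Y')(53)), 2074) = Add(Add(-100, Mul(-2, 53)), 2074) = Add(Add(-100, -106), 2074) = Add(-206, 2074) = 1868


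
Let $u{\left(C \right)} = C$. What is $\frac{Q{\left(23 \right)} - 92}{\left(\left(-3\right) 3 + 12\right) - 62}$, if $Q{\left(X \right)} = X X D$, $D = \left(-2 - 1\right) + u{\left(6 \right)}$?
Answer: $- \frac{1495}{59} \approx -25.339$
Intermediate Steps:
$D = 3$ ($D = \left(-2 - 1\right) + 6 = -3 + 6 = 3$)
$Q{\left(X \right)} = 3 X^{2}$ ($Q{\left(X \right)} = X X 3 = X^{2} \cdot 3 = 3 X^{2}$)
$\frac{Q{\left(23 \right)} - 92}{\left(\left(-3\right) 3 + 12\right) - 62} = \frac{3 \cdot 23^{2} - 92}{\left(\left(-3\right) 3 + 12\right) - 62} = \frac{3 \cdot 529 - 92}{\left(-9 + 12\right) - 62} = \frac{1587 - 92}{3 - 62} = \frac{1495}{-59} = 1495 \left(- \frac{1}{59}\right) = - \frac{1495}{59}$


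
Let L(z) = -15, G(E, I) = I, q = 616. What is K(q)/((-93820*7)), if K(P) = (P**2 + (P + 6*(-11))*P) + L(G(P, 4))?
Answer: -718241/656740 ≈ -1.0936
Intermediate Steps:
K(P) = -15 + P**2 + P*(-66 + P) (K(P) = (P**2 + (P + 6*(-11))*P) - 15 = (P**2 + (P - 66)*P) - 15 = (P**2 + (-66 + P)*P) - 15 = (P**2 + P*(-66 + P)) - 15 = -15 + P**2 + P*(-66 + P))
K(q)/((-93820*7)) = (-15 - 66*616 + 2*616**2)/((-93820*7)) = (-15 - 40656 + 2*379456)/(-656740) = (-15 - 40656 + 758912)*(-1/656740) = 718241*(-1/656740) = -718241/656740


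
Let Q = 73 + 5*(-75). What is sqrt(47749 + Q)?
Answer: sqrt(47447) ≈ 217.82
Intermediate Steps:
Q = -302 (Q = 73 - 375 = -302)
sqrt(47749 + Q) = sqrt(47749 - 302) = sqrt(47447)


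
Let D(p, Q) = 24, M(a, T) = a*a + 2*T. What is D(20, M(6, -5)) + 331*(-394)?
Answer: -130390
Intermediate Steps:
M(a, T) = a² + 2*T
D(20, M(6, -5)) + 331*(-394) = 24 + 331*(-394) = 24 - 130414 = -130390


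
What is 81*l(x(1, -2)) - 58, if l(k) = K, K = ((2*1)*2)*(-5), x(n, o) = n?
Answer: -1678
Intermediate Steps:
K = -20 (K = (2*2)*(-5) = 4*(-5) = -20)
l(k) = -20
81*l(x(1, -2)) - 58 = 81*(-20) - 58 = -1620 - 58 = -1678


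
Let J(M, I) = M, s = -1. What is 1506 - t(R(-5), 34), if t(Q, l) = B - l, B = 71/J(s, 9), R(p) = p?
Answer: 1611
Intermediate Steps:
B = -71 (B = 71/(-1) = 71*(-1) = -71)
t(Q, l) = -71 - l
1506 - t(R(-5), 34) = 1506 - (-71 - 1*34) = 1506 - (-71 - 34) = 1506 - 1*(-105) = 1506 + 105 = 1611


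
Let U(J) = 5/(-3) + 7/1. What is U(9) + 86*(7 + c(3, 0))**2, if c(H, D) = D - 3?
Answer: 4144/3 ≈ 1381.3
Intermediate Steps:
c(H, D) = -3 + D
U(J) = 16/3 (U(J) = 5*(-1/3) + 7*1 = -5/3 + 7 = 16/3)
U(9) + 86*(7 + c(3, 0))**2 = 16/3 + 86*(7 + (-3 + 0))**2 = 16/3 + 86*(7 - 3)**2 = 16/3 + 86*4**2 = 16/3 + 86*16 = 16/3 + 1376 = 4144/3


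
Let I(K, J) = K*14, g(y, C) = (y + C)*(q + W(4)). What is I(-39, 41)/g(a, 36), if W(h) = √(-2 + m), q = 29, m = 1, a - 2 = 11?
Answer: -1131/2947 + 39*I/2947 ≈ -0.38378 + 0.013234*I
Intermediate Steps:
a = 13 (a = 2 + 11 = 13)
W(h) = I (W(h) = √(-2 + 1) = √(-1) = I)
g(y, C) = (29 + I)*(C + y) (g(y, C) = (y + C)*(29 + I) = (C + y)*(29 + I) = (29 + I)*(C + y))
I(K, J) = 14*K
I(-39, 41)/g(a, 36) = (14*(-39))/(((29 + I)*(36 + 13))) = -(1131/2947 - 39*I/2947) = -546*(1421 - 49*I)/2021642 = -39*(1421 - 49*I)/144403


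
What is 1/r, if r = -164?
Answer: -1/164 ≈ -0.0060976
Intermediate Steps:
1/r = 1/(-164) = -1/164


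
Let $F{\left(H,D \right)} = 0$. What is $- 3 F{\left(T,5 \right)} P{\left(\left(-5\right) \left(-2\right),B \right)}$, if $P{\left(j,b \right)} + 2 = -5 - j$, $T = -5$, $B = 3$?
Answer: $0$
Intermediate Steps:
$P{\left(j,b \right)} = -7 - j$ ($P{\left(j,b \right)} = -2 - \left(5 + j\right) = -7 - j$)
$- 3 F{\left(T,5 \right)} P{\left(\left(-5\right) \left(-2\right),B \right)} = \left(-3\right) 0 \left(-7 - \left(-5\right) \left(-2\right)\right) = 0 \left(-7 - 10\right) = 0 \left(-17\right) = 0$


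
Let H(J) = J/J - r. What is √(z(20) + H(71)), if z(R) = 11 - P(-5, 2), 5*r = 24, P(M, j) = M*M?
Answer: I*√445/5 ≈ 4.219*I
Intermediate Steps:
P(M, j) = M²
r = 24/5 (r = (⅕)*24 = 24/5 ≈ 4.8000)
H(J) = -19/5 (H(J) = J/J - 1*24/5 = 1 - 24/5 = -19/5)
z(R) = -14 (z(R) = 11 - 1*(-5)² = 11 - 1*25 = 11 - 25 = -14)
√(z(20) + H(71)) = √(-14 - 19/5) = √(-89/5) = I*√445/5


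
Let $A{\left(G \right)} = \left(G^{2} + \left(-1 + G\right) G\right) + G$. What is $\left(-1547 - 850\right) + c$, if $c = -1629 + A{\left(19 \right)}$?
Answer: $-3304$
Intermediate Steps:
$A{\left(G \right)} = G + G^{2} + G \left(-1 + G\right)$ ($A{\left(G \right)} = \left(G^{2} + G \left(-1 + G\right)\right) + G = G + G^{2} + G \left(-1 + G\right)$)
$c = -907$ ($c = -1629 + 2 \cdot 19^{2} = -1629 + 2 \cdot 361 = -1629 + 722 = -907$)
$\left(-1547 - 850\right) + c = \left(-1547 - 850\right) - 907 = -2397 - 907 = -3304$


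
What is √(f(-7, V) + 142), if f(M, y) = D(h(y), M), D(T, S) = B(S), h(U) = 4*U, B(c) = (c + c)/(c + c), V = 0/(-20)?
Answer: √143 ≈ 11.958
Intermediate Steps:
V = 0 (V = 0*(-1/20) = 0)
B(c) = 1 (B(c) = (2*c)/((2*c)) = (2*c)*(1/(2*c)) = 1)
D(T, S) = 1
f(M, y) = 1
√(f(-7, V) + 142) = √(1 + 142) = √143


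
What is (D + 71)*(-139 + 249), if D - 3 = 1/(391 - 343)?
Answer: 195415/24 ≈ 8142.3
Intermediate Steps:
D = 145/48 (D = 3 + 1/(391 - 343) = 3 + 1/48 = 145/48 ≈ 3.0208)
(D + 71)*(-139 + 249) = (145/48 + 71)*(-139 + 249) = (3553/48)*110 = 195415/24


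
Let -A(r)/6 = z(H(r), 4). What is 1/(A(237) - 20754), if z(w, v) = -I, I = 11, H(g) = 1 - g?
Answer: -1/20688 ≈ -4.8337e-5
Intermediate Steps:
z(w, v) = -11 (z(w, v) = -1*11 = -11)
A(r) = 66 (A(r) = -6*(-11) = 66)
1/(A(237) - 20754) = 1/(66 - 20754) = 1/(-20688) = -1/20688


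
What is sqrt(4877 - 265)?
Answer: 2*sqrt(1153) ≈ 67.912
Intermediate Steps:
sqrt(4877 - 265) = sqrt(4612) = 2*sqrt(1153)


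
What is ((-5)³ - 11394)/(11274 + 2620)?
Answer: -11519/13894 ≈ -0.82906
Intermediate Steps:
((-5)³ - 11394)/(11274 + 2620) = (-125 - 11394)/13894 = -11519*1/13894 = -11519/13894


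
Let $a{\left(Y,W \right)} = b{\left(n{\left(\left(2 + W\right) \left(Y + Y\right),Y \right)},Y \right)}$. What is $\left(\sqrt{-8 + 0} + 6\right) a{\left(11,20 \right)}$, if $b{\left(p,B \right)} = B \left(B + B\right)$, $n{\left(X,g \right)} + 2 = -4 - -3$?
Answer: $1452 + 484 i \sqrt{2} \approx 1452.0 + 684.48 i$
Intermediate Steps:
$n{\left(X,g \right)} = -3$ ($n{\left(X,g \right)} = -2 - 1 = -3$)
$b{\left(p,B \right)} = 2 B^{2}$ ($b{\left(p,B \right)} = B 2 B = 2 B^{2}$)
$a{\left(Y,W \right)} = 2 Y^{2}$
$\left(\sqrt{-8 + 0} + 6\right) a{\left(11,20 \right)} = \left(\sqrt{-8 + 0} + 6\right) 2 \cdot 11^{2} = \left(\sqrt{-8} + 6\right) 2 \cdot 121 = \left(2 i \sqrt{2} + 6\right) 242 = \left(6 + 2 i \sqrt{2}\right) 242 = 1452 + 484 i \sqrt{2}$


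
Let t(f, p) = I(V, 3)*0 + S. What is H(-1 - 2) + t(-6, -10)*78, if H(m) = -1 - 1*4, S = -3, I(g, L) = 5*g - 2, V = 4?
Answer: -239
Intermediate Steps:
I(g, L) = -2 + 5*g
t(f, p) = -3 (t(f, p) = (-2 + 5*4)*0 - 3 = (-2 + 20)*0 - 3 = 18*0 - 3 = 0 - 3 = -3)
H(m) = -5 (H(m) = -1 - 4 = -5)
H(-1 - 2) + t(-6, -10)*78 = -5 - 3*78 = -5 - 234 = -239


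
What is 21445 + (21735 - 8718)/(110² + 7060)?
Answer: 410899217/19160 ≈ 21446.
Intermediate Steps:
21445 + (21735 - 8718)/(110² + 7060) = 21445 + 13017/(12100 + 7060) = 21445 + 13017/19160 = 410899217/19160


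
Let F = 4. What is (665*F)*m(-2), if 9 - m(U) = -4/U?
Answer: 18620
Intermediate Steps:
m(U) = 9 + 4/U (m(U) = 9 - (-4)/U = 9 + 4/U)
(665*F)*m(-2) = (665*4)*(9 + 4/(-2)) = 2660*(9 + 4*(-1/2)) = 2660*(9 - 2) = 2660*7 = 18620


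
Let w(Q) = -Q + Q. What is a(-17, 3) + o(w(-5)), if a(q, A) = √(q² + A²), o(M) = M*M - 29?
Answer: -29 + √298 ≈ -11.737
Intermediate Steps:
w(Q) = 0
o(M) = -29 + M² (o(M) = M² - 29 = -29 + M²)
a(q, A) = √(A² + q²)
a(-17, 3) + o(w(-5)) = √(3² + (-17)²) + (-29 + 0²) = √(9 + 289) + (-29 + 0) = √298 - 29 = -29 + √298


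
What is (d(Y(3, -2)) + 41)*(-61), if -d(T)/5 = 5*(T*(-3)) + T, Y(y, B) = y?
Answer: -15311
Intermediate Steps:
d(T) = 70*T (d(T) = -5*(5*(T*(-3)) + T) = -5*(5*(-3*T) + T) = -5*(-15*T + T) = -(-70)*T = 70*T)
(d(Y(3, -2)) + 41)*(-61) = (70*3 + 41)*(-61) = (210 + 41)*(-61) = 251*(-61) = -15311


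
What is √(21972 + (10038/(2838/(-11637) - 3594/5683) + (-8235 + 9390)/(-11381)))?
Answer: √127079094577056952891915122/109924776982 ≈ 102.55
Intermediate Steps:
√(21972 + (10038/(2838/(-11637) - 3594/5683) + (-8235 + 9390)/(-11381))) = √(21972 + (10038/(2838*(-1/11637) - 3594*1/5683) + 1155*(-1/11381))) = √(21972 + (10038/(-946/3879 - 3594/5683) - 1155/11381)) = √(21972 + (10038/(-19317244/22044357) - 1155/11381)) = √(21972 + (10038*(-22044357/19317244) - 1155/11381)) = √(21972 + (-110640627783/9658622 - 1155/11381)) = √(21972 - 1259212140506733/109924776982) = √(1156055059341771/109924776982) = √127079094577056952891915122/109924776982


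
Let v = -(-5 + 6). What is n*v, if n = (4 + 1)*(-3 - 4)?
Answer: 35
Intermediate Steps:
n = -35 (n = 5*(-7) = -35)
v = -1 (v = -1*1 = -1)
n*v = -35*(-1) = 35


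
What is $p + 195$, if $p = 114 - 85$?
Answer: $224$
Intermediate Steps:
$p = 29$ ($p = 114 - 85 = 29$)
$p + 195 = 29 + 195 = 224$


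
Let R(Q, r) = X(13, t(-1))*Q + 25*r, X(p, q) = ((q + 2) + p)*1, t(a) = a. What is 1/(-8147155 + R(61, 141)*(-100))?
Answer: -1/8585055 ≈ -1.1648e-7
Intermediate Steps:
X(p, q) = 2 + p + q (X(p, q) = ((2 + q) + p)*1 = (2 + p + q)*1 = 2 + p + q)
R(Q, r) = 14*Q + 25*r (R(Q, r) = (2 + 13 - 1)*Q + 25*r = 14*Q + 25*r)
1/(-8147155 + R(61, 141)*(-100)) = 1/(-8147155 + (14*61 + 25*141)*(-100)) = 1/(-8147155 + (854 + 3525)*(-100)) = 1/(-8147155 + 4379*(-100)) = 1/(-8147155 - 437900) = 1/(-8585055) = -1/8585055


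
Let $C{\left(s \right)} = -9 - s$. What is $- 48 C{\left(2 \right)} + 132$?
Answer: $660$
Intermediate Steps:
$- 48 C{\left(2 \right)} + 132 = - 48 \left(-9 - 2\right) + 132 = \left(-48\right) \left(-11\right) + 132 = 528 + 132 = 660$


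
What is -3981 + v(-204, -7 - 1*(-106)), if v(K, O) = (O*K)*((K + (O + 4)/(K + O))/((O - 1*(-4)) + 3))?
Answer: 65061663/1855 ≈ 35074.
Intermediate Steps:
v(K, O) = K*O*(K + (4 + O)/(K + O))/(7 + O) (v(K, O) = (K*O)*((K + (4 + O)/(K + O))/((O + 4) + 3)) = (K*O)*((K + (4 + O)/(K + O))/((4 + O) + 3)) = (K*O)*((K + (4 + O)/(K + O))/(7 + O)) = K*O*(K + (4 + O)/(K + O))/(7 + O))
-3981 + v(-204, -7 - 1*(-106)) = -3981 - 204*(-7 - 1*(-106))*(4 + (-7 - 1*(-106)) + (-204)**2 - 204*(-7 - 1*(-106)))/((-7 - 1*(-106))**2 + 7*(-204) + 7*(-7 - 1*(-106)) - 204*(-7 - 1*(-106))) = -3981 - 204*(-7 + 106)*(4 + (-7 + 106) + 41616 - 204*(-7 + 106))/((-7 + 106)**2 - 1428 + 7*(-7 + 106) - 204*(-7 + 106)) = -3981 - 204*99*(4 + 99 + 41616 - 204*99)/(99**2 - 1428 + 7*99 - 204*99) = -3981 - 204*99*(4 + 99 + 41616 - 20196)/(9801 - 1428 + 693 - 20196) = -3981 - 204*99*21523/(-11130) = -3981 - 204*99*(-1/11130)*21523 = -3981 + 72446418/1855 = 65061663/1855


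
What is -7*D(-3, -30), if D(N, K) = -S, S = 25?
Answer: 175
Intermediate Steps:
D(N, K) = -25 (D(N, K) = -1*25 = -25)
-7*D(-3, -30) = -7*(-25) = 175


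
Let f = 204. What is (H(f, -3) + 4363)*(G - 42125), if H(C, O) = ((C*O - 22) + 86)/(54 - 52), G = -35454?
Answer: -317220531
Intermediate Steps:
H(C, O) = 32 + C*O/2 (H(C, O) = ((-22 + C*O) + 86)/2 = (64 + C*O)*(1/2) = 32 + C*O/2)
(H(f, -3) + 4363)*(G - 42125) = ((32 + (1/2)*204*(-3)) + 4363)*(-35454 - 42125) = ((32 - 306) + 4363)*(-77579) = (-274 + 4363)*(-77579) = 4089*(-77579) = -317220531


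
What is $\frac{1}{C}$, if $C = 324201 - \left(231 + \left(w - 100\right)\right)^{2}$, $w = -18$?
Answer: $\frac{1}{311432} \approx 3.211 \cdot 10^{-6}$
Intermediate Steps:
$C = 311432$ ($C = 324201 - \left(231 - 118\right)^{2} = 324201 - 113^{2} = 324201 - 12769 = 311432$)
$\frac{1}{C} = \frac{1}{311432}$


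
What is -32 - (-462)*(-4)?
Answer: -1880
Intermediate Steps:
-32 - (-462)*(-4) = -32 - 154*12 = -32 - 1848 = -1880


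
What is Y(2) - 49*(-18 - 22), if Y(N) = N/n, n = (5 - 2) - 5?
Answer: 1959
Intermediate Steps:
n = -2 (n = 3 - 5 = -2)
Y(N) = -N/2 (Y(N) = N/(-2) = N*(-½) = -N/2)
Y(2) - 49*(-18 - 22) = -½*2 - 49*(-18 - 22) = -1 - 49*(-40) = -1 + 1960 = 1959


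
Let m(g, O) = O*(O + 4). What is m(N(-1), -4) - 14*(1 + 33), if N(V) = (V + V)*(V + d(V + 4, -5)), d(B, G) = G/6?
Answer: -476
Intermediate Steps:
d(B, G) = G/6 (d(B, G) = G*(⅙) = G/6)
N(V) = 2*V*(-⅚ + V) (N(V) = (V + V)*(V + (⅙)*(-5)) = (2*V)*(V - ⅚) = (2*V)*(-⅚ + V) = 2*V*(-⅚ + V))
m(g, O) = O*(4 + O)
m(N(-1), -4) - 14*(1 + 33) = -4*(4 - 4) - 14*(1 + 33) = -4*0 - 14*34 = 0 - 476 = -476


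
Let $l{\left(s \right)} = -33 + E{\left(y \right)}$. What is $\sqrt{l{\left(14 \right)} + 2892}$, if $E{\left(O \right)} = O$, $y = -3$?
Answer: $2 \sqrt{714} \approx 53.442$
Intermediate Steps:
$l{\left(s \right)} = -36$ ($l{\left(s \right)} = -33 - 3 = -36$)
$\sqrt{l{\left(14 \right)} + 2892} = \sqrt{-36 + 2892} = \sqrt{2856} = 2 \sqrt{714}$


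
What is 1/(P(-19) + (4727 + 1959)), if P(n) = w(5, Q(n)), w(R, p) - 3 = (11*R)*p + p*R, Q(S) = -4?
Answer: 1/6449 ≈ 0.00015506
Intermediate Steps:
w(R, p) = 3 + 12*R*p (w(R, p) = 3 + ((11*R)*p + p*R) = 3 + (11*R*p + R*p) = 3 + 12*R*p)
P(n) = -237 (P(n) = 3 + 12*5*(-4) = 3 - 240 = -237)
1/(P(-19) + (4727 + 1959)) = 1/(-237 + (4727 + 1959)) = 1/(-237 + 6686) = 1/6449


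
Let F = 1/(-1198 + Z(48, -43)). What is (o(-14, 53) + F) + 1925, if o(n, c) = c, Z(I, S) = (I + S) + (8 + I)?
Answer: 2248985/1137 ≈ 1978.0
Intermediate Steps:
Z(I, S) = 8 + S + 2*I
F = -1/1137 (F = 1/(-1198 + (8 - 43 + 2*48)) = 1/(-1198 + (8 - 43 + 96)) = 1/(-1198 + 61) = 1/(-1137) = -1/1137 ≈ -0.00087951)
(o(-14, 53) + F) + 1925 = (53 - 1/1137) + 1925 = 60260/1137 + 1925 = 2248985/1137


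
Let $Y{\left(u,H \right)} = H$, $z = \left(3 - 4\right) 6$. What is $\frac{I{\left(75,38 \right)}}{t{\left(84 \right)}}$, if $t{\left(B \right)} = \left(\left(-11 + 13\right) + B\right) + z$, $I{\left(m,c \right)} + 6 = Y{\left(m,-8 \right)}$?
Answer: $- \frac{7}{40} \approx -0.175$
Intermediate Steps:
$z = -6$ ($z = \left(-1\right) 6 = -6$)
$I{\left(m,c \right)} = -14$ ($I{\left(m,c \right)} = -6 - 8 = -14$)
$t{\left(B \right)} = -4 + B$ ($t{\left(B \right)} = \left(\left(-11 + 13\right) + B\right) - 6 = \left(2 + B\right) - 6 = -4 + B$)
$\frac{I{\left(75,38 \right)}}{t{\left(84 \right)}} = - \frac{14}{-4 + 84} = - \frac{14}{80} = \left(-14\right) \frac{1}{80} = - \frac{7}{40}$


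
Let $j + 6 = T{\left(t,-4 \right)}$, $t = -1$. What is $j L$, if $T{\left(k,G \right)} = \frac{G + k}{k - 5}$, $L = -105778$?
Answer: $\frac{1639559}{3} \approx 5.4652 \cdot 10^{5}$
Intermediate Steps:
$T{\left(k,G \right)} = \frac{G + k}{-5 + k}$
$j = - \frac{31}{6}$ ($j = -6 + \frac{-4 - 1}{-5 - 1} = -6 + \frac{1}{-6} \left(-5\right) = -6 - - \frac{5}{6} = -6 + \frac{5}{6} = - \frac{31}{6} \approx -5.1667$)
$j L = \left(- \frac{31}{6}\right) \left(-105778\right) = \frac{1639559}{3}$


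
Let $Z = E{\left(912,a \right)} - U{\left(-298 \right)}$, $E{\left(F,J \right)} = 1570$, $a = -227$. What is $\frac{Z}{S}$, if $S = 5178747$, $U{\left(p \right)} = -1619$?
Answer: $\frac{1063}{1726249} \approx 0.00061579$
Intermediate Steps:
$Z = 3189$ ($Z = 1570 - -1619 = 1570 + 1619 = 3189$)
$\frac{Z}{S} = \frac{3189}{5178747} = 3189 \cdot \frac{1}{5178747} = \frac{1063}{1726249}$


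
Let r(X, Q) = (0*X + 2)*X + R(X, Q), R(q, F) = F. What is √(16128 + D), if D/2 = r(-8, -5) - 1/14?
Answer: √788207/7 ≈ 126.83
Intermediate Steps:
r(X, Q) = Q + 2*X (r(X, Q) = (0*X + 2)*X + Q = (0 + 2)*X + Q = 2*X + Q = Q + 2*X)
D = -295/7 (D = 2*((-5 + 2*(-8)) - 1/14) = 2*((-5 - 16) + (1/14)*(-1)) = 2*(-21 - 1/14) = 2*(-295/14) = -295/7 ≈ -42.143)
√(16128 + D) = √(16128 - 295/7) = √(112601/7) = √788207/7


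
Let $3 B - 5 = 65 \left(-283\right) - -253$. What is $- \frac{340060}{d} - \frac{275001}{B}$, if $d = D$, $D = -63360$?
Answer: $\frac{2921992915}{57458016} \approx 50.854$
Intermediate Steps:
$d = -63360$
$B = - \frac{18137}{3}$ ($B = \frac{5}{3} + \frac{65 \left(-283\right) - -253}{3} = \frac{5}{3} + \frac{-18395 + 253}{3} = \frac{5}{3} + \frac{1}{3} \left(-18142\right) = \frac{5}{3} - \frac{18142}{3} = - \frac{18137}{3} \approx -6045.7$)
$- \frac{340060}{d} - \frac{275001}{B} = - \frac{340060}{-63360} - \frac{275001}{- \frac{18137}{3}} = \left(-340060\right) \left(- \frac{1}{63360}\right) - - \frac{825003}{18137} = \frac{17003}{3168} + \frac{825003}{18137} = \frac{2921992915}{57458016}$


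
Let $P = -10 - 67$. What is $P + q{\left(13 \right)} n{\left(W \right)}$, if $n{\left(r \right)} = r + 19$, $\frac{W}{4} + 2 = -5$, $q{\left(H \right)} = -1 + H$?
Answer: $-185$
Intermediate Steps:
$W = -28$ ($W = -8 + 4 \left(-5\right) = -8 - 20 = -28$)
$n{\left(r \right)} = 19 + r$
$P = -77$
$P + q{\left(13 \right)} n{\left(W \right)} = -77 + \left(-1 + 13\right) \left(19 - 28\right) = -77 + 12 \left(-9\right) = -77 - 108 = -185$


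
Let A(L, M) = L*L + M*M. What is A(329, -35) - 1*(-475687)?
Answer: 585153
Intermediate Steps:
A(L, M) = L**2 + M**2
A(329, -35) - 1*(-475687) = (329**2 + (-35)**2) - 1*(-475687) = (108241 + 1225) + 475687 = 109466 + 475687 = 585153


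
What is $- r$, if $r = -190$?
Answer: $190$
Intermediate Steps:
$- r = \left(-1\right) \left(-190\right) = 190$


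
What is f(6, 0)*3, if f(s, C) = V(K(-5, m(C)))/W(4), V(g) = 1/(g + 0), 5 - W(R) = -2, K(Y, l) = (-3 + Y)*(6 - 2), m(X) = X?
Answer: -3/224 ≈ -0.013393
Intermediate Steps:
K(Y, l) = -12 + 4*Y (K(Y, l) = (-3 + Y)*4 = -12 + 4*Y)
W(R) = 7 (W(R) = 5 - 1*(-2) = 5 + 2 = 7)
V(g) = 1/g
f(s, C) = -1/224 (f(s, C) = 1/((-12 + 4*(-5))*7) = (⅐)/(-12 - 20) = (⅐)/(-32) = -1/32*⅐ = -1/224)
f(6, 0)*3 = -1/224*3 = -3/224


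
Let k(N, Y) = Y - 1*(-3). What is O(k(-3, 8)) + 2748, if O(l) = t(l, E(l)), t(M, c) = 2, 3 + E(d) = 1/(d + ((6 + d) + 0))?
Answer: 2750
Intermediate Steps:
k(N, Y) = 3 + Y (k(N, Y) = Y + 3 = 3 + Y)
E(d) = -3 + 1/(6 + 2*d) (E(d) = -3 + 1/(d + ((6 + d) + 0)) = -3 + 1/(d + (6 + d)) = -3 + 1/(6 + 2*d))
O(l) = 2
O(k(-3, 8)) + 2748 = 2 + 2748 = 2750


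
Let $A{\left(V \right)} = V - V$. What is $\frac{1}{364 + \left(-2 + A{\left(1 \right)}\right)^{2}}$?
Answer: $\frac{1}{368} \approx 0.0027174$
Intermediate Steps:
$A{\left(V \right)} = 0$
$\frac{1}{364 + \left(-2 + A{\left(1 \right)}\right)^{2}} = \frac{1}{364 + \left(-2 + 0\right)^{2}} = \frac{1}{364 + \left(-2\right)^{2}} = \frac{1}{364 + 4} = \frac{1}{368}$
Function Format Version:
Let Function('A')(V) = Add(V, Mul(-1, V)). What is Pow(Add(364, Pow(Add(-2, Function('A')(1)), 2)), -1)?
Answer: Rational(1, 368) ≈ 0.0027174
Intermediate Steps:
Function('A')(V) = 0
Pow(Add(364, Pow(Add(-2, Function('A')(1)), 2)), -1) = Pow(Add(364, Pow(Add(-2, 0), 2)), -1) = Pow(Add(364, Pow(-2, 2)), -1) = Pow(Add(364, 4), -1) = Pow(368, -1) = Rational(1, 368)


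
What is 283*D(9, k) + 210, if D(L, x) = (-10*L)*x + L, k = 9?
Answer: -226473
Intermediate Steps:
D(L, x) = L - 10*L*x (D(L, x) = -10*L*x + L = L - 10*L*x)
283*D(9, k) + 210 = 283*(9*(1 - 10*9)) + 210 = 283*(9*(1 - 90)) + 210 = 283*(9*(-89)) + 210 = 283*(-801) + 210 = -226683 + 210 = -226473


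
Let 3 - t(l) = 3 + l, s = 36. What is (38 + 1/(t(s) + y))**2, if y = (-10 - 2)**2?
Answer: 16851025/11664 ≈ 1444.7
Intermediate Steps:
t(l) = -l (t(l) = 3 - (3 + l) = 3 + (-3 - l) = -l)
y = 144 (y = (-12)**2 = 144)
(38 + 1/(t(s) + y))**2 = (38 + 1/(-1*36 + 144))**2 = (38 + 1/(-36 + 144))**2 = (38 + 1/108)**2 = (4105/108)**2 = 16851025/11664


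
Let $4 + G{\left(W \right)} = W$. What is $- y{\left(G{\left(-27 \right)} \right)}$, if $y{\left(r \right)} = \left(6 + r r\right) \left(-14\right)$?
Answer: $13538$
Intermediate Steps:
$G{\left(W \right)} = -4 + W$
$y{\left(r \right)} = -84 - 14 r^{2}$ ($y{\left(r \right)} = \left(6 + r^{2}\right) \left(-14\right) = -84 - 14 r^{2}$)
$- y{\left(G{\left(-27 \right)} \right)} = - (-84 - 14 \left(-4 - 27\right)^{2}) = - (-84 - 14 \left(-31\right)^{2}) = - (-84 - 13454) = \left(-1\right) \left(-13538\right) = 13538$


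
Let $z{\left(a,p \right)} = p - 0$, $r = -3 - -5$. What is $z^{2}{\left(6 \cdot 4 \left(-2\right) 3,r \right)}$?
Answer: $4$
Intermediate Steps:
$r = 2$ ($r = -3 + 5 = 2$)
$z{\left(a,p \right)} = p$ ($z{\left(a,p \right)} = p + 0 = p$)
$z^{2}{\left(6 \cdot 4 \left(-2\right) 3,r \right)} = 2^{2} = 4$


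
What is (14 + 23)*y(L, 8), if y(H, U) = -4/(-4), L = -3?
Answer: 37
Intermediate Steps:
y(H, U) = 1 (y(H, U) = -4*(-¼) = 1)
(14 + 23)*y(L, 8) = (14 + 23)*1 = 37*1 = 37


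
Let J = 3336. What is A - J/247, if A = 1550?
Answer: 379514/247 ≈ 1536.5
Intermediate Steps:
A - J/247 = 1550 - 3336/247 = 379514/247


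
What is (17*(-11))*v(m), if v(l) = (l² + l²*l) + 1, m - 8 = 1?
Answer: -151657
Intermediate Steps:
m = 9 (m = 8 + 1 = 9)
v(l) = 1 + l² + l³ (v(l) = (l² + l³) + 1 = 1 + l² + l³)
(17*(-11))*v(m) = (17*(-11))*(1 + 9² + 9³) = -187*(1 + 81 + 729) = -187*811 = -151657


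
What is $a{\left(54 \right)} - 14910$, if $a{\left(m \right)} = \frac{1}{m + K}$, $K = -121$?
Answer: $- \frac{998971}{67} \approx -14910.0$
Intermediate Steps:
$a{\left(m \right)} = \frac{1}{-121 + m}$ ($a{\left(m \right)} = \frac{1}{m - 121} = \frac{1}{-121 + m}$)
$a{\left(54 \right)} - 14910 = \frac{1}{-121 + 54} - 14910 = \frac{1}{-67} - 14910 = - \frac{1}{67} - 14910 = - \frac{998971}{67}$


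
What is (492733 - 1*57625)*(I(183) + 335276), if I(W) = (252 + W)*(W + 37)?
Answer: 187521105408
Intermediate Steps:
I(W) = (37 + W)*(252 + W) (I(W) = (252 + W)*(37 + W) = (37 + W)*(252 + W))
(492733 - 1*57625)*(I(183) + 335276) = (492733 - 1*57625)*((9324 + 183² + 289*183) + 335276) = (492733 - 57625)*((9324 + 33489 + 52887) + 335276) = 435108*(95700 + 335276) = 435108*430976 = 187521105408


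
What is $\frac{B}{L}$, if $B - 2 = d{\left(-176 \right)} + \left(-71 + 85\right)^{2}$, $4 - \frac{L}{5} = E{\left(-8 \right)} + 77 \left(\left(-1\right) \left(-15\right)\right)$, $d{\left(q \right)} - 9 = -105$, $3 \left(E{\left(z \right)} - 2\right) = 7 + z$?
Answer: $- \frac{153}{8645} \approx -0.017698$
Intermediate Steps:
$E{\left(z \right)} = \frac{13}{3} + \frac{z}{3}$ ($E{\left(z \right)} = 2 + \frac{7 + z}{3} = 2 + \left(\frac{7}{3} + \frac{z}{3}\right) = \frac{13}{3} + \frac{z}{3}$)
$d{\left(q \right)} = -96$ ($d{\left(q \right)} = 9 - 105 = -96$)
$L = - \frac{17290}{3}$ ($L = 20 - 5 \left(\left(\frac{13}{3} + \frac{1}{3} \left(-8\right)\right) + 77 \left(\left(-1\right) \left(-15\right)\right)\right) = 20 - 5 \left(\left(\frac{13}{3} - \frac{8}{3}\right) + 77 \cdot 15\right) = 20 - 5 \left(\frac{5}{3} + 1155\right) = 20 - \frac{17350}{3} = - \frac{17290}{3} \approx -5763.3$)
$B = 102$ ($B = 2 - \left(96 - \left(-71 + 85\right)^{2}\right) = 2 - \left(96 - 14^{2}\right) = 2 + \left(-96 + 196\right) = 2 + 100 = 102$)
$\frac{B}{L} = \frac{102}{- \frac{17290}{3}} = 102 \left(- \frac{3}{17290}\right) = - \frac{153}{8645}$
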